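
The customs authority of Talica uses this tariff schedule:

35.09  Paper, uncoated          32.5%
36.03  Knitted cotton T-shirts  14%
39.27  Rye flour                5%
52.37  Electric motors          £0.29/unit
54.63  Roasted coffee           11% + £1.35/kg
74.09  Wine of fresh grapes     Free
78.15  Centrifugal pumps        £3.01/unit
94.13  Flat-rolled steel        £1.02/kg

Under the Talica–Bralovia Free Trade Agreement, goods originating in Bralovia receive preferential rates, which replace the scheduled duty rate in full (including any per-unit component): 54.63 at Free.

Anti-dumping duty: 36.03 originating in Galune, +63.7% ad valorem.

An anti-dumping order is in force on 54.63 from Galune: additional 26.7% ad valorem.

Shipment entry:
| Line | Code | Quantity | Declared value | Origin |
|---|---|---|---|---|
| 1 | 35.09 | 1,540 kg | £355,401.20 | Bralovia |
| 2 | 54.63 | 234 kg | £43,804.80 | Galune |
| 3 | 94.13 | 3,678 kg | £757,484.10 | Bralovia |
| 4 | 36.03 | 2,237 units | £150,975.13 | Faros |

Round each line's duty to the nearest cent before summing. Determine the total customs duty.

£157,223.78

Line 1 (35.09, Bralovia, 1,540 kg, £355,401.20):
Base rate for 35.09 is 32.5%.
Origin Bralovia is the FTA partner but 35.09 is not on the preference list; base rate stands.
Duty = £355,401.20 × 32.5% = £115,505.39.
Line 2 (54.63, Galune, 234 kg, £43,804.80):
Base rate for 54.63 is 11% + £1.35/kg.
54.63 has an FTA preferential rate, but origin Galune is not Bralovia; base rate stands.
Additional duty on 54.63 from Galune: +26.7%. Applied ad valorem rate: 11% + 26.7% = 37.7%.
Duty = £43,804.80 × 37.7% + 234 × £1.35 = £16,830.31.
Line 3 (94.13, Bralovia, 3,678 kg, £757,484.10):
Base rate for 94.13 is £1.02/kg.
Origin Bralovia is the FTA partner but 94.13 is not on the preference list; base rate stands.
Duty = 3,678 × £1.02 = £3,751.56.
Line 4 (36.03, Faros, 2,237 units, £150,975.13):
Base rate for 36.03 is 14%.
The additional-duty order on 36.03 targets Galune, not Faros; it does not apply.
Duty = £150,975.13 × 14% = £21,136.52.
Total = £115,505.39 + £16,830.31 + £3,751.56 + £21,136.52 = £157,223.78.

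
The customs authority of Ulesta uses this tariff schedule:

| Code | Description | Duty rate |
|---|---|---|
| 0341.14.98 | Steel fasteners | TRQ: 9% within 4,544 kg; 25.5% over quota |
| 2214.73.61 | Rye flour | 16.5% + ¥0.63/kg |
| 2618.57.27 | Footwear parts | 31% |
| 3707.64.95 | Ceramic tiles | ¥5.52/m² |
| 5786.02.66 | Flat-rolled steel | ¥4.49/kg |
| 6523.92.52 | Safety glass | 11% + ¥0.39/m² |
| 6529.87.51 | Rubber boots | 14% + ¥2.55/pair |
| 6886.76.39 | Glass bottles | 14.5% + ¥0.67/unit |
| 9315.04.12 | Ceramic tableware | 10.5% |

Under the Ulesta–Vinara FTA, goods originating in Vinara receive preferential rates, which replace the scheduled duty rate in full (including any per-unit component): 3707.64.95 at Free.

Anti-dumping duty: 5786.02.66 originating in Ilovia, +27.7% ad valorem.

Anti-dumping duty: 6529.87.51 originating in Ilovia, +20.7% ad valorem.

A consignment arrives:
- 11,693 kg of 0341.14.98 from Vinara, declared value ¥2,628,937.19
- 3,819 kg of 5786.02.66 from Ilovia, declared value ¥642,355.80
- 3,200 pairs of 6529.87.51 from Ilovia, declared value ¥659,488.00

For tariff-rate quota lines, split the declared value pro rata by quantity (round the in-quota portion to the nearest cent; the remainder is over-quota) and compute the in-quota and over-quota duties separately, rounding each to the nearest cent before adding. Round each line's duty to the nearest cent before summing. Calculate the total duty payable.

Line 1 (0341.14.98, Vinara, 11,693 kg, ¥2,628,937.19):
Code 0341.14.98 is under a tariff-rate quota (threshold 4,544 kg). In-quota: 4,544 kg at 9%; over-quota: 7,149 kg at 25.5%.
Pro-rata value split: in-quota = ¥2,628,937.19 × 4,544/11,693 = ¥1,021,627.52; over-quota = ¥2,628,937.19 − ¥1,021,627.52 = ¥1,607,309.67.
In-quota duty = ¥1,021,627.52 × 9% = ¥91,946.48. Over-quota duty = ¥1,607,309.67 × 25.5% = ¥409,863.97.
Line duty = ¥91,946.48 + ¥409,863.97 = ¥501,810.45.
Line 2 (5786.02.66, Ilovia, 3,819 kg, ¥642,355.80):
Base rate for 5786.02.66 is ¥4.49/kg.
Additional duty on 5786.02.66 from Ilovia: +27.7% ad valorem. Applied ad valorem rate = 27.7%.
Duty = ¥642,355.80 × 27.7% + 3,819 × ¥4.49 = ¥195,079.87.
Line 3 (6529.87.51, Ilovia, 3,200 pairs, ¥659,488.00):
Base rate for 6529.87.51 is 14% + ¥2.55/pair.
Additional duty on 6529.87.51 from Ilovia: +20.7%. Applied ad valorem rate: 14% + 20.7% = 34.7%.
Duty = ¥659,488.00 × 34.7% + 3,200 × ¥2.55 = ¥237,002.34.
Total = ¥501,810.45 + ¥195,079.87 + ¥237,002.34 = ¥933,892.66.

¥933,892.66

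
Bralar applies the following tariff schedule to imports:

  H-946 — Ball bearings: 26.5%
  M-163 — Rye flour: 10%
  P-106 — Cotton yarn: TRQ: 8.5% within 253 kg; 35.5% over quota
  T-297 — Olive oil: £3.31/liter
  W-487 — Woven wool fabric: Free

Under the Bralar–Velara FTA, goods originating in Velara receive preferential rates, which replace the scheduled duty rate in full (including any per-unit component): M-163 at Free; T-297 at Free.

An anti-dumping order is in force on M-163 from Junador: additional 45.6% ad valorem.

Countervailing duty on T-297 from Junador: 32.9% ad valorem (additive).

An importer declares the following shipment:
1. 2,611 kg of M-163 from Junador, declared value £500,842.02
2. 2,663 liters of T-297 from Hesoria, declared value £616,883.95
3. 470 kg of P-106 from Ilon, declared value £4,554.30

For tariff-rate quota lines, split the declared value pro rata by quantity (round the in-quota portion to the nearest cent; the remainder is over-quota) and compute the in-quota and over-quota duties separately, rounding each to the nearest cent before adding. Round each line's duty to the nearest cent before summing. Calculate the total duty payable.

£288,237.54

Line 1 (M-163, Junador, 2,611 kg, £500,842.02):
Base rate for M-163 is 10%.
M-163 has an FTA preferential rate, but origin Junador is not Velara; base rate stands.
Additional duty on M-163 from Junador: +45.6%. Applied ad valorem rate: 10% + 45.6% = 55.6%.
Duty = £500,842.02 × 55.6% = £278,468.16.
Line 2 (T-297, Hesoria, 2,663 liters, £616,883.95):
Base rate for T-297 is £3.31/liter.
T-297 has an FTA preferential rate, but origin Hesoria is not Velara; base rate stands.
The additional-duty order on T-297 targets Junador, not Hesoria; it does not apply.
Duty = 2,663 × £3.31 = £8,814.53.
Line 3 (P-106, Ilon, 470 kg, £4,554.30):
Code P-106 is under a tariff-rate quota (threshold 253 kg). In-quota: 253 kg at 8.5%; over-quota: 217 kg at 35.5%.
Pro-rata value split: in-quota = £4,554.30 × 253/470 = £2,451.57; over-quota = £4,554.30 − £2,451.57 = £2,102.73.
In-quota duty = £2,451.57 × 8.5% = £208.38. Over-quota duty = £2,102.73 × 35.5% = £746.47.
Line duty = £208.38 + £746.47 = £954.85.
Total = £278,468.16 + £8,814.53 + £954.85 = £288,237.54.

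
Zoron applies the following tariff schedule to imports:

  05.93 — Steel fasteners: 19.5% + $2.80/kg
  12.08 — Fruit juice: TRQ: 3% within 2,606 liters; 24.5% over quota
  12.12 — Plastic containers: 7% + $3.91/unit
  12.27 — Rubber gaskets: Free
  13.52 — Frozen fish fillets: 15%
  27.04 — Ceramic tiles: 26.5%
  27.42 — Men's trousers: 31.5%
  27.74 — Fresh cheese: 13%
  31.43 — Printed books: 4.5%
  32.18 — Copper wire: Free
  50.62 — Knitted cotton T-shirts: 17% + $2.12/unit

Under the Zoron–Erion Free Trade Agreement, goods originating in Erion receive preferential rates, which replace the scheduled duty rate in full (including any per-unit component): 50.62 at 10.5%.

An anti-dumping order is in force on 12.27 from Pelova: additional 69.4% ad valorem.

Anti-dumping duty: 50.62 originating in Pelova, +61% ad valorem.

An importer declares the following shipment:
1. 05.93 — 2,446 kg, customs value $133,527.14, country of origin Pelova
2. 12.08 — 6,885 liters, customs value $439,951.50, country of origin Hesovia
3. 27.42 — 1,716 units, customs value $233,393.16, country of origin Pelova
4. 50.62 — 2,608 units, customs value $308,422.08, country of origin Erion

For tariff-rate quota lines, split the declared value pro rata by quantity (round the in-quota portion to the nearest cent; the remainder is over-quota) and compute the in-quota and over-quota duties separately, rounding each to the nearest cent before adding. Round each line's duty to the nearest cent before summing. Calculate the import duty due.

Line 1 (05.93, Pelova, 2,446 kg, $133,527.14):
Base rate for 05.93 is 19.5% + $2.80/kg.
Duty = $133,527.14 × 19.5% + 2,446 × $2.80 = $32,886.59.
Line 2 (12.08, Hesovia, 6,885 liters, $439,951.50):
Code 12.08 is under a tariff-rate quota (threshold 2,606 liters). In-quota: 2,606 liters at 3%; over-quota: 4,279 liters at 24.5%.
Pro-rata value split: in-quota = $439,951.50 × 2,606/6,885 = $166,523.40; over-quota = $439,951.50 − $166,523.40 = $273,428.10.
In-quota duty = $166,523.40 × 3% = $4,995.70. Over-quota duty = $273,428.10 × 24.5% = $66,989.88.
Line duty = $4,995.70 + $66,989.88 = $71,985.58.
Line 3 (27.42, Pelova, 1,716 units, $233,393.16):
Base rate for 27.42 is 31.5%.
Duty = $233,393.16 × 31.5% = $73,518.85.
Line 4 (50.62, Erion, 2,608 units, $308,422.08):
Base rate for 50.62 is 17% + $2.12/unit.
Origin Erion qualifies under the Zoron–Erion agreement and 50.62 is covered: preferential rate 10.5% applies instead.
The additional-duty order on 50.62 targets Pelova, not Erion; it does not apply.
Duty = $308,422.08 × 10.5% = $32,384.32.
Total = $32,886.59 + $71,985.58 + $73,518.85 + $32,384.32 = $210,775.34.

$210,775.34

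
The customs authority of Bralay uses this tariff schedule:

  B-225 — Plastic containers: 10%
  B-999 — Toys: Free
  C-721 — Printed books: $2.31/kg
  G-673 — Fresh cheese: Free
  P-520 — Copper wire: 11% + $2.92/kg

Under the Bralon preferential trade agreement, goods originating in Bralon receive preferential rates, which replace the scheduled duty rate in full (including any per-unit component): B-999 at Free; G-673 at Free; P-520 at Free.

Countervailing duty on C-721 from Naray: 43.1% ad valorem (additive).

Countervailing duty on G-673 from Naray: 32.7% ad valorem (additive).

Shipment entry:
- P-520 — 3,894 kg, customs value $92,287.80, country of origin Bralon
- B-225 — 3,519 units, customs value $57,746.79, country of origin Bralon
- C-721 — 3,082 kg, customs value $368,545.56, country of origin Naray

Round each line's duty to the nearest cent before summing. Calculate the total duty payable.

$171,737.24

Line 1 (P-520, Bralon, 3,894 kg, $92,287.80):
Base rate for P-520 is 11% + $2.92/kg.
Origin Bralon qualifies under the Bralay–Bralon agreement and P-520 is covered: preferential rate Free applies instead.
Duty = $92,287.80 × 0% = $0.00.
Line 2 (B-225, Bralon, 3,519 units, $57,746.79):
Base rate for B-225 is 10%.
Origin Bralon is the FTA partner but B-225 is not on the preference list; base rate stands.
Duty = $57,746.79 × 10% = $5,774.68.
Line 3 (C-721, Naray, 3,082 kg, $368,545.56):
Base rate for C-721 is $2.31/kg.
Additional duty on C-721 from Naray: +43.1% ad valorem. Applied ad valorem rate = 43.1%.
Duty = $368,545.56 × 43.1% + 3,082 × $2.31 = $165,962.56.
Total = $0.00 + $5,774.68 + $165,962.56 = $171,737.24.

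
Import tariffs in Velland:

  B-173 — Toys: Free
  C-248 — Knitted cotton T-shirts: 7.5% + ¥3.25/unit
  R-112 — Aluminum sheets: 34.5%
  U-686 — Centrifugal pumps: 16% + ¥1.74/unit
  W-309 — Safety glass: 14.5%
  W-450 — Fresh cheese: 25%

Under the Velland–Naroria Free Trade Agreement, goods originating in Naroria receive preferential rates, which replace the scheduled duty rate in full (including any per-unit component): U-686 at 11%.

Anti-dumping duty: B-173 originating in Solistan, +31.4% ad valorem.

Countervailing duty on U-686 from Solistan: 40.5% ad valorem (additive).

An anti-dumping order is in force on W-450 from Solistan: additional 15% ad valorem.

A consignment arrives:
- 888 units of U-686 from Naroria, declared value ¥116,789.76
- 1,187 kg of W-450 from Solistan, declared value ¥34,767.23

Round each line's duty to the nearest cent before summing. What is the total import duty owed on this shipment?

Line 1 (U-686, Naroria, 888 units, ¥116,789.76):
Base rate for U-686 is 16% + ¥1.74/unit.
Origin Naroria qualifies under the Velland–Naroria agreement and U-686 is covered: preferential rate 11% applies instead.
The additional-duty order on U-686 targets Solistan, not Naroria; it does not apply.
Duty = ¥116,789.76 × 11% = ¥12,846.87.
Line 2 (W-450, Solistan, 1,187 kg, ¥34,767.23):
Base rate for W-450 is 25%.
Additional duty on W-450 from Solistan: +15%. Applied ad valorem rate: 25% + 15% = 40%.
Duty = ¥34,767.23 × 40% = ¥13,906.89.
Total = ¥12,846.87 + ¥13,906.89 = ¥26,753.76.

¥26,753.76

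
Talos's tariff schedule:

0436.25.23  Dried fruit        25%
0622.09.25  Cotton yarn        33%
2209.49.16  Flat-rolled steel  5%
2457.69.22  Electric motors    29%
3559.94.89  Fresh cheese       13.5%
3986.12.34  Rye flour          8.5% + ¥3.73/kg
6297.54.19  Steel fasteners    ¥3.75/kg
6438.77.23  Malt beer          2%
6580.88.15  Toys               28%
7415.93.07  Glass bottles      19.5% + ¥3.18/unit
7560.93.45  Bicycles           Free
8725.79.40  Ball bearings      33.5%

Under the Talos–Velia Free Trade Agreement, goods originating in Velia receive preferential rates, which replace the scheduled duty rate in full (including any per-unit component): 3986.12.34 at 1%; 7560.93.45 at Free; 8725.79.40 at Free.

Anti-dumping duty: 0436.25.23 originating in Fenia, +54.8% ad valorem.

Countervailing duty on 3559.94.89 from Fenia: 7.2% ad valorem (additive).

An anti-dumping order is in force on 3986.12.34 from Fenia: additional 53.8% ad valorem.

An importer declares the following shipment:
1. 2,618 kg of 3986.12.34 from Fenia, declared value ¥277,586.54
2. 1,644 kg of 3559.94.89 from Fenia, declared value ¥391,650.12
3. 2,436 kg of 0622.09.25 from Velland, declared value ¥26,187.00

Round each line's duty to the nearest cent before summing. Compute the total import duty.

¥272,414.83

Line 1 (3986.12.34, Fenia, 2,618 kg, ¥277,586.54):
Base rate for 3986.12.34 is 8.5% + ¥3.73/kg.
3986.12.34 has an FTA preferential rate, but origin Fenia is not Velia; base rate stands.
Additional duty on 3986.12.34 from Fenia: +53.8%. Applied ad valorem rate: 8.5% + 53.8% = 62.3%.
Duty = ¥277,586.54 × 62.3% + 2,618 × ¥3.73 = ¥182,701.55.
Line 2 (3559.94.89, Fenia, 1,644 kg, ¥391,650.12):
Base rate for 3559.94.89 is 13.5%.
Additional duty on 3559.94.89 from Fenia: +7.2%. Applied ad valorem rate: 13.5% + 7.2% = 20.7%.
Duty = ¥391,650.12 × 20.7% = ¥81,071.57.
Line 3 (0622.09.25, Velland, 2,436 kg, ¥26,187.00):
Base rate for 0622.09.25 is 33%.
Duty = ¥26,187.00 × 33% = ¥8,641.71.
Total = ¥182,701.55 + ¥81,071.57 + ¥8,641.71 = ¥272,414.83.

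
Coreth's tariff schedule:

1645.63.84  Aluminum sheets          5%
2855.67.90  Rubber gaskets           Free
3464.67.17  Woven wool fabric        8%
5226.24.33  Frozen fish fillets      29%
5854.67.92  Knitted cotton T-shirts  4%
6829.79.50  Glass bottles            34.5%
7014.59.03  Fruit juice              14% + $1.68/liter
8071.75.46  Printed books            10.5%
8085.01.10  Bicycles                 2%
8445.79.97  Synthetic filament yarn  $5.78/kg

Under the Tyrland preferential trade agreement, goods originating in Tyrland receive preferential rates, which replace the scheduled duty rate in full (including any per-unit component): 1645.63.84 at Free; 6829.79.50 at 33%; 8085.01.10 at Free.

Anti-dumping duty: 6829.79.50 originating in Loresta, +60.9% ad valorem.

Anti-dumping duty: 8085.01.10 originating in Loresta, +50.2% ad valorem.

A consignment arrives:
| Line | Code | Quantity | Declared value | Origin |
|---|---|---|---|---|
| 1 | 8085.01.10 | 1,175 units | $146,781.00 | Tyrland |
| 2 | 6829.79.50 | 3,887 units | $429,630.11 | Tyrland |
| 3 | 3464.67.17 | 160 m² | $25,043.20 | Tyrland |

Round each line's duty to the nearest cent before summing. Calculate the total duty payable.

Line 1 (8085.01.10, Tyrland, 1,175 units, $146,781.00):
Base rate for 8085.01.10 is 2%.
Origin Tyrland qualifies under the Coreth–Tyrland agreement and 8085.01.10 is covered: preferential rate Free applies instead.
The additional-duty order on 8085.01.10 targets Loresta, not Tyrland; it does not apply.
Duty = $146,781.00 × 0% = $0.00.
Line 2 (6829.79.50, Tyrland, 3,887 units, $429,630.11):
Base rate for 6829.79.50 is 34.5%.
Origin Tyrland qualifies under the Coreth–Tyrland agreement and 6829.79.50 is covered: preferential rate 33% applies instead.
The additional-duty order on 6829.79.50 targets Loresta, not Tyrland; it does not apply.
Duty = $429,630.11 × 33% = $141,777.94.
Line 3 (3464.67.17, Tyrland, 160 m², $25,043.20):
Base rate for 3464.67.17 is 8%.
Origin Tyrland is the FTA partner but 3464.67.17 is not on the preference list; base rate stands.
Duty = $25,043.20 × 8% = $2,003.46.
Total = $0.00 + $141,777.94 + $2,003.46 = $143,781.40.

$143,781.40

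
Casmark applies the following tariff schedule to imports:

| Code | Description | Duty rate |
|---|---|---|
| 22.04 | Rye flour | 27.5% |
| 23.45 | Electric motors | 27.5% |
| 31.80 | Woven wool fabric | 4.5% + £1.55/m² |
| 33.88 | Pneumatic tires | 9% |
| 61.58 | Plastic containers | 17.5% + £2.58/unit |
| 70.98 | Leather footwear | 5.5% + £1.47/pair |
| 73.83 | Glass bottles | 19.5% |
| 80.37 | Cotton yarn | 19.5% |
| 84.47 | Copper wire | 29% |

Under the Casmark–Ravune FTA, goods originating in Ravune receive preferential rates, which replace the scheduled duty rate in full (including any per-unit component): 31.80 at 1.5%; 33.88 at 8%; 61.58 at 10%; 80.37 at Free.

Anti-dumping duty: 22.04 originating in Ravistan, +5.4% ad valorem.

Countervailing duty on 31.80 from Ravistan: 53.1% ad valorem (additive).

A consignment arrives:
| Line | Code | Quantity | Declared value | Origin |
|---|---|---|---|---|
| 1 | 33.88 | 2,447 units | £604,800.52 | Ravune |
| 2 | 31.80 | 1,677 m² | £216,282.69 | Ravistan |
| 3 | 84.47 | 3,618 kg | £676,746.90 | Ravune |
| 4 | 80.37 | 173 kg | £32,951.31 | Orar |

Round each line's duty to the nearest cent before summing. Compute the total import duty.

£378,244.33

Line 1 (33.88, Ravune, 2,447 units, £604,800.52):
Base rate for 33.88 is 9%.
Origin Ravune qualifies under the Casmark–Ravune agreement and 33.88 is covered: preferential rate 8% applies instead.
Duty = £604,800.52 × 8% = £48,384.04.
Line 2 (31.80, Ravistan, 1,677 m², £216,282.69):
Base rate for 31.80 is 4.5% + £1.55/m².
31.80 has an FTA preferential rate, but origin Ravistan is not Ravune; base rate stands.
Additional duty on 31.80 from Ravistan: +53.1%. Applied ad valorem rate: 4.5% + 53.1% = 57.6%.
Duty = £216,282.69 × 57.6% + 1,677 × £1.55 = £127,178.18.
Line 3 (84.47, Ravune, 3,618 kg, £676,746.90):
Base rate for 84.47 is 29%.
Origin Ravune is the FTA partner but 84.47 is not on the preference list; base rate stands.
Duty = £676,746.90 × 29% = £196,256.60.
Line 4 (80.37, Orar, 173 kg, £32,951.31):
Base rate for 80.37 is 19.5%.
80.37 has an FTA preferential rate, but origin Orar is not Ravune; base rate stands.
Duty = £32,951.31 × 19.5% = £6,425.51.
Total = £48,384.04 + £127,178.18 + £196,256.60 + £6,425.51 = £378,244.33.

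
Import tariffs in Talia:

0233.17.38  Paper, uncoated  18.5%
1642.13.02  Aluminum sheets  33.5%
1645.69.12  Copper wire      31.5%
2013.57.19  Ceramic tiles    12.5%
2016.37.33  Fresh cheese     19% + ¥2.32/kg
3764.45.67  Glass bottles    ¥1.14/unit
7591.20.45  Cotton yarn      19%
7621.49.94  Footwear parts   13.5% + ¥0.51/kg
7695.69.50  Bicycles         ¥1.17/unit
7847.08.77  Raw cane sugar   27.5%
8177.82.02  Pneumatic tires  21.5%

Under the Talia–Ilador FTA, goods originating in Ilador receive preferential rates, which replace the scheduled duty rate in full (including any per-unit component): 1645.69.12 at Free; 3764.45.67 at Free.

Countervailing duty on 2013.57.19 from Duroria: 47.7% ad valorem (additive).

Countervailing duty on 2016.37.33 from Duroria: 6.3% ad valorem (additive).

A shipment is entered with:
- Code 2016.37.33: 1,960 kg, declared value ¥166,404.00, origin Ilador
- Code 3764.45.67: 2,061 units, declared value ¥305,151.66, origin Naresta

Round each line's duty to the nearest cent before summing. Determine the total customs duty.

¥38,513.50

Line 1 (2016.37.33, Ilador, 1,960 kg, ¥166,404.00):
Base rate for 2016.37.33 is 19% + ¥2.32/kg.
Origin Ilador is the FTA partner but 2016.37.33 is not on the preference list; base rate stands.
The additional-duty order on 2016.37.33 targets Duroria, not Ilador; it does not apply.
Duty = ¥166,404.00 × 19% + 1,960 × ¥2.32 = ¥36,163.96.
Line 2 (3764.45.67, Naresta, 2,061 units, ¥305,151.66):
Base rate for 3764.45.67 is ¥1.14/unit.
3764.45.67 has an FTA preferential rate, but origin Naresta is not Ilador; base rate stands.
Duty = 2,061 × ¥1.14 = ¥2,349.54.
Total = ¥36,163.96 + ¥2,349.54 = ¥38,513.50.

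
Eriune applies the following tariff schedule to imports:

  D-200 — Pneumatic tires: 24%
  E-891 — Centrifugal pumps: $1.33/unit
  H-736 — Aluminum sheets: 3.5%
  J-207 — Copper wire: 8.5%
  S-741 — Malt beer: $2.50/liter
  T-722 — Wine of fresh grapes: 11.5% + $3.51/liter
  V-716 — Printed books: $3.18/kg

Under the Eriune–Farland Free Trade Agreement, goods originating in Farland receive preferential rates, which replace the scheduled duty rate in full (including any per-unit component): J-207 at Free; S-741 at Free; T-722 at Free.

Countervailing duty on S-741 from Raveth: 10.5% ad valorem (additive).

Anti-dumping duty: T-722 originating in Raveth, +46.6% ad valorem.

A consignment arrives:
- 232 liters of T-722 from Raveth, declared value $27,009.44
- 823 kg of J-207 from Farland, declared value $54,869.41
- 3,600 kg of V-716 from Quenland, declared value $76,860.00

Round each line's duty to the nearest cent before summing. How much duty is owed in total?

Line 1 (T-722, Raveth, 232 liters, $27,009.44):
Base rate for T-722 is 11.5% + $3.51/liter.
T-722 has an FTA preferential rate, but origin Raveth is not Farland; base rate stands.
Additional duty on T-722 from Raveth: +46.6%. Applied ad valorem rate: 11.5% + 46.6% = 58.1%.
Duty = $27,009.44 × 58.1% + 232 × $3.51 = $16,506.80.
Line 2 (J-207, Farland, 823 kg, $54,869.41):
Base rate for J-207 is 8.5%.
Origin Farland qualifies under the Eriune–Farland agreement and J-207 is covered: preferential rate Free applies instead.
Duty = $54,869.41 × 0% = $0.00.
Line 3 (V-716, Quenland, 3,600 kg, $76,860.00):
Base rate for V-716 is $3.18/kg.
Duty = 3,600 × $3.18 = $11,448.00.
Total = $16,506.80 + $0.00 + $11,448.00 = $27,954.80.

$27,954.80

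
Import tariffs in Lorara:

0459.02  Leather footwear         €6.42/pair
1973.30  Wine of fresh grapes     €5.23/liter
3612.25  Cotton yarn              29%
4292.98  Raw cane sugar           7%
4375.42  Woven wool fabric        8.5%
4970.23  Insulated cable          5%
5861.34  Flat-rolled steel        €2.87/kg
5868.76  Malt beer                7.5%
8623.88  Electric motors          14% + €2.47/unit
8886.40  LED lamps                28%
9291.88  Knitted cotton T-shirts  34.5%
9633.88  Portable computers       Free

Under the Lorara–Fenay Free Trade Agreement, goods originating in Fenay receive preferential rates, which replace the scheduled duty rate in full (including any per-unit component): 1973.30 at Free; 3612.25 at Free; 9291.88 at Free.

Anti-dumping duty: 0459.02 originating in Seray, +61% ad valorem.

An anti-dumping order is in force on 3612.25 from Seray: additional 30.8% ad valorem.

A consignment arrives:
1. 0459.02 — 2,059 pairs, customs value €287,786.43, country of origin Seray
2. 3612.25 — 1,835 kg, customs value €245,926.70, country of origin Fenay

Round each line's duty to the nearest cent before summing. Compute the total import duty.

Line 1 (0459.02, Seray, 2,059 pairs, €287,786.43):
Base rate for 0459.02 is €6.42/pair.
Additional duty on 0459.02 from Seray: +61% ad valorem. Applied ad valorem rate = 61%.
Duty = €287,786.43 × 61% + 2,059 × €6.42 = €188,768.50.
Line 2 (3612.25, Fenay, 1,835 kg, €245,926.70):
Base rate for 3612.25 is 29%.
Origin Fenay qualifies under the Lorara–Fenay agreement and 3612.25 is covered: preferential rate Free applies instead.
The additional-duty order on 3612.25 targets Seray, not Fenay; it does not apply.
Duty = €245,926.70 × 0% = €0.00.
Total = €188,768.50 + €0.00 = €188,768.50.

€188,768.50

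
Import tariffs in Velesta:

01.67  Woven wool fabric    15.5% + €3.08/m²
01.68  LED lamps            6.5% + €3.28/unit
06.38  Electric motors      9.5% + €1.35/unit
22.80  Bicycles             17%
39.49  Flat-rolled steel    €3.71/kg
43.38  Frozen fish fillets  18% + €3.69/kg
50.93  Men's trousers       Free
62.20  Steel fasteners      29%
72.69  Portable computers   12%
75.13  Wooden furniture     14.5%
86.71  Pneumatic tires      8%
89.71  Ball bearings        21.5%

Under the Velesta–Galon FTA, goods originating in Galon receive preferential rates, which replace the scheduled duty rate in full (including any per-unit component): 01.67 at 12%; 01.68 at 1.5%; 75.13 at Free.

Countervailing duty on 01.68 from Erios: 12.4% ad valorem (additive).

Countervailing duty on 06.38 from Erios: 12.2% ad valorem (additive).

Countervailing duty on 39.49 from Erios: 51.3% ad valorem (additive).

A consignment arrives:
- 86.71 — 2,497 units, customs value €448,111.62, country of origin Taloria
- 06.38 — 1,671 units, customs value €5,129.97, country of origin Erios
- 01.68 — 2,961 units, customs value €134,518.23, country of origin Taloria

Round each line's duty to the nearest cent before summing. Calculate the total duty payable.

Line 1 (86.71, Taloria, 2,497 units, €448,111.62):
Base rate for 86.71 is 8%.
Duty = €448,111.62 × 8% = €35,848.93.
Line 2 (06.38, Erios, 1,671 units, €5,129.97):
Base rate for 06.38 is 9.5% + €1.35/unit.
Additional duty on 06.38 from Erios: +12.2%. Applied ad valorem rate: 9.5% + 12.2% = 21.7%.
Duty = €5,129.97 × 21.7% + 1,671 × €1.35 = €3,369.05.
Line 3 (01.68, Taloria, 2,961 units, €134,518.23):
Base rate for 01.68 is 6.5% + €3.28/unit.
01.68 has an FTA preferential rate, but origin Taloria is not Galon; base rate stands.
The additional-duty order on 01.68 targets Erios, not Taloria; it does not apply.
Duty = €134,518.23 × 6.5% + 2,961 × €3.28 = €18,455.76.
Total = €35,848.93 + €3,369.05 + €18,455.76 = €57,673.74.

€57,673.74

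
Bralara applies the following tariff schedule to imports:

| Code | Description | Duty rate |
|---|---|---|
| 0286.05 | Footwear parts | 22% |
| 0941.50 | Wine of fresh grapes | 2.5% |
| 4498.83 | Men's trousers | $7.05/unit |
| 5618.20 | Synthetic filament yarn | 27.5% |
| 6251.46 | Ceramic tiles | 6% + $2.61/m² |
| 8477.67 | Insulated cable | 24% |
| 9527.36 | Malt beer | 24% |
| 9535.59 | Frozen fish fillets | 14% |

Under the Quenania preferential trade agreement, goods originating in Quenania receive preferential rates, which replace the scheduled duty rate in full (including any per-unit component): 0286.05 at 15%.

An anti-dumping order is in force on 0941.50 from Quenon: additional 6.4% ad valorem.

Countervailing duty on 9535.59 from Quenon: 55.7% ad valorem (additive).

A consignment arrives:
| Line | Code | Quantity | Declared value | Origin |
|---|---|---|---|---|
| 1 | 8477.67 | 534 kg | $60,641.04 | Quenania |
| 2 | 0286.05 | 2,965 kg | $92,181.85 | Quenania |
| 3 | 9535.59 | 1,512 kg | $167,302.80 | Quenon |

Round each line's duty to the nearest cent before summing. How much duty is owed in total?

$144,991.18

Line 1 (8477.67, Quenania, 534 kg, $60,641.04):
Base rate for 8477.67 is 24%.
Origin Quenania is the FTA partner but 8477.67 is not on the preference list; base rate stands.
Duty = $60,641.04 × 24% = $14,553.85.
Line 2 (0286.05, Quenania, 2,965 kg, $92,181.85):
Base rate for 0286.05 is 22%.
Origin Quenania qualifies under the Bralara–Quenania agreement and 0286.05 is covered: preferential rate 15% applies instead.
Duty = $92,181.85 × 15% = $13,827.28.
Line 3 (9535.59, Quenon, 1,512 kg, $167,302.80):
Base rate for 9535.59 is 14%.
Additional duty on 9535.59 from Quenon: +55.7%. Applied ad valorem rate: 14% + 55.7% = 69.7%.
Duty = $167,302.80 × 69.7% = $116,610.05.
Total = $14,553.85 + $13,827.28 + $116,610.05 = $144,991.18.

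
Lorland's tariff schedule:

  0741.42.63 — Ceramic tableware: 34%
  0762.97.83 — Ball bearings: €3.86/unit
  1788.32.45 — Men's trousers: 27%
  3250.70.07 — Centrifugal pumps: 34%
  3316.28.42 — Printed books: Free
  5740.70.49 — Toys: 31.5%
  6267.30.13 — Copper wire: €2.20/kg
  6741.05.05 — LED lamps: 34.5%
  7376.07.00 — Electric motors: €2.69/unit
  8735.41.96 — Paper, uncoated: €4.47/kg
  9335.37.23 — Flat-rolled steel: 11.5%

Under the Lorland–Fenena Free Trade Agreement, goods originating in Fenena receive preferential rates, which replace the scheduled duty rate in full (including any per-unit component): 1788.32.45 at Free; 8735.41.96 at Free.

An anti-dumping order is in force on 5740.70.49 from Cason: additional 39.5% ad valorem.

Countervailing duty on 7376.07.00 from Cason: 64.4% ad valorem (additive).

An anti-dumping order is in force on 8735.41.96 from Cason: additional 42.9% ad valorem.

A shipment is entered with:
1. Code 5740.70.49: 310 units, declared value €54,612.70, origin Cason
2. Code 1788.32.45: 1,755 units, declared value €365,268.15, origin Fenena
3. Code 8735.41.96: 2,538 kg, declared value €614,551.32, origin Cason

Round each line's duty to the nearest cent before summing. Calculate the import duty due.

€313,762.40

Line 1 (5740.70.49, Cason, 310 units, €54,612.70):
Base rate for 5740.70.49 is 31.5%.
Additional duty on 5740.70.49 from Cason: +39.5%. Applied ad valorem rate: 31.5% + 39.5% = 71%.
Duty = €54,612.70 × 71% = €38,775.02.
Line 2 (1788.32.45, Fenena, 1,755 units, €365,268.15):
Base rate for 1788.32.45 is 27%.
Origin Fenena qualifies under the Lorland–Fenena agreement and 1788.32.45 is covered: preferential rate Free applies instead.
Duty = €365,268.15 × 0% = €0.00.
Line 3 (8735.41.96, Cason, 2,538 kg, €614,551.32):
Base rate for 8735.41.96 is €4.47/kg.
8735.41.96 has an FTA preferential rate, but origin Cason is not Fenena; base rate stands.
Additional duty on 8735.41.96 from Cason: +42.9% ad valorem. Applied ad valorem rate = 42.9%.
Duty = €614,551.32 × 42.9% + 2,538 × €4.47 = €274,987.38.
Total = €38,775.02 + €0.00 + €274,987.38 = €313,762.40.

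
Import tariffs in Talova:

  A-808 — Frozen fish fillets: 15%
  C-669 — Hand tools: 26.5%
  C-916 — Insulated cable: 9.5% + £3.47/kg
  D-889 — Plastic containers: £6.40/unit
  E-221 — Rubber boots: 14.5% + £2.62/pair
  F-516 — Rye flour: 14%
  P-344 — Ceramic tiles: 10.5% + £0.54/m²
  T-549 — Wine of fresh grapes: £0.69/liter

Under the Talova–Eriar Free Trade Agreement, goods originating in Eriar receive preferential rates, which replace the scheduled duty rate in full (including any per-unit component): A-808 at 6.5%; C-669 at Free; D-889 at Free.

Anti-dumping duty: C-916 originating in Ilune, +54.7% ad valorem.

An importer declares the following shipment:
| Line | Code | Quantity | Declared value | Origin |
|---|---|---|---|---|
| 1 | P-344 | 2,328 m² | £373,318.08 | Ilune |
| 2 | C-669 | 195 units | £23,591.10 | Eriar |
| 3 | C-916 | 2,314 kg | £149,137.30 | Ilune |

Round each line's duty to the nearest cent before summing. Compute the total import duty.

£144,231.25

Line 1 (P-344, Ilune, 2,328 m², £373,318.08):
Base rate for P-344 is 10.5% + £0.54/m².
Duty = £373,318.08 × 10.5% + 2,328 × £0.54 = £40,455.52.
Line 2 (C-669, Eriar, 195 units, £23,591.10):
Base rate for C-669 is 26.5%.
Origin Eriar qualifies under the Talova–Eriar agreement and C-669 is covered: preferential rate Free applies instead.
Duty = £23,591.10 × 0% = £0.00.
Line 3 (C-916, Ilune, 2,314 kg, £149,137.30):
Base rate for C-916 is 9.5% + £3.47/kg.
Additional duty on C-916 from Ilune: +54.7%. Applied ad valorem rate: 9.5% + 54.7% = 64.2%.
Duty = £149,137.30 × 64.2% + 2,314 × £3.47 = £103,775.73.
Total = £40,455.52 + £0.00 + £103,775.73 = £144,231.25.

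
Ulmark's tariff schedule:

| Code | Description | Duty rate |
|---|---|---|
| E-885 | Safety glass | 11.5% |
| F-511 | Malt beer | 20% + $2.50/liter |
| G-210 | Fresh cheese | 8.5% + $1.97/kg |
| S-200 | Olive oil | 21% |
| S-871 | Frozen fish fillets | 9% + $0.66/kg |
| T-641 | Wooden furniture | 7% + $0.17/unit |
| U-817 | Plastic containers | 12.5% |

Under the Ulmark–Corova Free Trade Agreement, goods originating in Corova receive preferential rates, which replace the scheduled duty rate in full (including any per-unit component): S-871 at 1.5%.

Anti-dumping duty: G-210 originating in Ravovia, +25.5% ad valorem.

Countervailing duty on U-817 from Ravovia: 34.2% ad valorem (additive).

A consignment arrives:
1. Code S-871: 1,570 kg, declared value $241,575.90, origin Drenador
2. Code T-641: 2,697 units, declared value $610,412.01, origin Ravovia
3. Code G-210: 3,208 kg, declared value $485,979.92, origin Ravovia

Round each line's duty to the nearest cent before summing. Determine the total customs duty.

Line 1 (S-871, Drenador, 1,570 kg, $241,575.90):
Base rate for S-871 is 9% + $0.66/kg.
S-871 has an FTA preferential rate, but origin Drenador is not Corova; base rate stands.
Duty = $241,575.90 × 9% + 1,570 × $0.66 = $22,778.03.
Line 2 (T-641, Ravovia, 2,697 units, $610,412.01):
Base rate for T-641 is 7% + $0.17/unit.
Duty = $610,412.01 × 7% + 2,697 × $0.17 = $43,187.33.
Line 3 (G-210, Ravovia, 3,208 kg, $485,979.92):
Base rate for G-210 is 8.5% + $1.97/kg.
Additional duty on G-210 from Ravovia: +25.5%. Applied ad valorem rate: 8.5% + 25.5% = 34%.
Duty = $485,979.92 × 34% + 3,208 × $1.97 = $171,552.93.
Total = $22,778.03 + $43,187.33 + $171,552.93 = $237,518.29.

$237,518.29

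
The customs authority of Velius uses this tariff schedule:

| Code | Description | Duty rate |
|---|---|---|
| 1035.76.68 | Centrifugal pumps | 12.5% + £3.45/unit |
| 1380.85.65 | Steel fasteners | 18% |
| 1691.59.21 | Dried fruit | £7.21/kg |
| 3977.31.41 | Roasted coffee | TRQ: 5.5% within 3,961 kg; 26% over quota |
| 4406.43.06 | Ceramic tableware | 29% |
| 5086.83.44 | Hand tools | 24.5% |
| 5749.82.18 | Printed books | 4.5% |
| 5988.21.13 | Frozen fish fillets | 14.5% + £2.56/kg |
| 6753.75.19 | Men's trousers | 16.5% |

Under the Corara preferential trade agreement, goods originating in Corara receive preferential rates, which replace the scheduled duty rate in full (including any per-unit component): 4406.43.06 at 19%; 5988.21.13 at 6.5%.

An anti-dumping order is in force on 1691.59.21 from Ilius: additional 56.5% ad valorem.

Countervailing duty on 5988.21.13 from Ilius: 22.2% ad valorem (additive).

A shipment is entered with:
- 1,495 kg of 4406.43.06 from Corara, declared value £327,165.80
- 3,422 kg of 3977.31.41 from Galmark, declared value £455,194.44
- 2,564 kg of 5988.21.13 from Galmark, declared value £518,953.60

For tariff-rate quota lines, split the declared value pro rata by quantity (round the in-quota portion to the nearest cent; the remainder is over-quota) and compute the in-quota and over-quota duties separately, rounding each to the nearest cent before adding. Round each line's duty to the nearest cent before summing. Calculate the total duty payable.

£169,009.30

Line 1 (4406.43.06, Corara, 1,495 kg, £327,165.80):
Base rate for 4406.43.06 is 29%.
Origin Corara qualifies under the Velius–Corara agreement and 4406.43.06 is covered: preferential rate 19% applies instead.
Duty = £327,165.80 × 19% = £62,161.50.
Line 2 (3977.31.41, Galmark, 3,422 kg, £455,194.44):
Code 3977.31.41 is under a tariff-rate quota (threshold 3,961 kg). Quantity 3,422 kg is within the quota, so the in-quota rate 5.5% applies to the full value.
Duty = £455,194.44 × 5.5% = £25,035.69.
Line 3 (5988.21.13, Galmark, 2,564 kg, £518,953.60):
Base rate for 5988.21.13 is 14.5% + £2.56/kg.
5988.21.13 has an FTA preferential rate, but origin Galmark is not Corara; base rate stands.
The additional-duty order on 5988.21.13 targets Ilius, not Galmark; it does not apply.
Duty = £518,953.60 × 14.5% + 2,564 × £2.56 = £81,812.11.
Total = £62,161.50 + £25,035.69 + £81,812.11 = £169,009.30.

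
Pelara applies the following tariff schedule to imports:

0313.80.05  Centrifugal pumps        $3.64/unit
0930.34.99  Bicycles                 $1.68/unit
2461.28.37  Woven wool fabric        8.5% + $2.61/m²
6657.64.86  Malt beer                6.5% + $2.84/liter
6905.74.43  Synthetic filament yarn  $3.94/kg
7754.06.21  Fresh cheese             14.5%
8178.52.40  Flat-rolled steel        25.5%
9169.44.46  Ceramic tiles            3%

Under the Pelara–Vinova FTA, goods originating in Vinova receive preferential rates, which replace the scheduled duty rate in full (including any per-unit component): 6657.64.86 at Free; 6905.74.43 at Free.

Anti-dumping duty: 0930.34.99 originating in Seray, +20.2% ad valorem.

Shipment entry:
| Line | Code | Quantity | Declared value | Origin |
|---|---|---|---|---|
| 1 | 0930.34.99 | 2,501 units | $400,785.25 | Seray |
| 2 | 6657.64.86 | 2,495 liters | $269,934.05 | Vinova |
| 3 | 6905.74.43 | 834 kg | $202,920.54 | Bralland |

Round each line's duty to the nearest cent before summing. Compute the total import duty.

$88,446.26

Line 1 (0930.34.99, Seray, 2,501 units, $400,785.25):
Base rate for 0930.34.99 is $1.68/unit.
Additional duty on 0930.34.99 from Seray: +20.2% ad valorem. Applied ad valorem rate = 20.2%.
Duty = $400,785.25 × 20.2% + 2,501 × $1.68 = $85,160.30.
Line 2 (6657.64.86, Vinova, 2,495 liters, $269,934.05):
Base rate for 6657.64.86 is 6.5% + $2.84/liter.
Origin Vinova qualifies under the Pelara–Vinova agreement and 6657.64.86 is covered: preferential rate Free applies instead.
Duty = $269,934.05 × 0% = $0.00.
Line 3 (6905.74.43, Bralland, 834 kg, $202,920.54):
Base rate for 6905.74.43 is $3.94/kg.
6905.74.43 has an FTA preferential rate, but origin Bralland is not Vinova; base rate stands.
Duty = 834 × $3.94 = $3,285.96.
Total = $85,160.30 + $0.00 + $3,285.96 = $88,446.26.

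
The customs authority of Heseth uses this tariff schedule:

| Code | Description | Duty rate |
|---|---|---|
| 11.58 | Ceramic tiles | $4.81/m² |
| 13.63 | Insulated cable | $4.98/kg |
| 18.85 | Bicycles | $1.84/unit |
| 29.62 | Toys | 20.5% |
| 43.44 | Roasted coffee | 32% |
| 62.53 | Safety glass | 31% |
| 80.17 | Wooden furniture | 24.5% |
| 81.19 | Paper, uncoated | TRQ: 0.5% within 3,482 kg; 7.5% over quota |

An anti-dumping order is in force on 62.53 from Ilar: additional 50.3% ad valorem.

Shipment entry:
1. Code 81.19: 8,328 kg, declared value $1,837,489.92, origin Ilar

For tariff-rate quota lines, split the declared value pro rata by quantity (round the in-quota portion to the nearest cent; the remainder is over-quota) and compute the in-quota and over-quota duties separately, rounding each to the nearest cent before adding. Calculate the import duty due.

Line 1 (81.19, Ilar, 8,328 kg, $1,837,489.92):
Code 81.19 is under a tariff-rate quota (threshold 3,482 kg). In-quota: 3,482 kg at 0.5%; over-quota: 4,846 kg at 7.5%.
Pro-rata value split: in-quota = $1,837,489.92 × 3,482/8,328 = $768,268.48; over-quota = $1,837,489.92 − $768,268.48 = $1,069,221.44.
In-quota duty = $768,268.48 × 0.5% = $3,841.34. Over-quota duty = $1,069,221.44 × 7.5% = $80,191.61.
Line duty = $3,841.34 + $80,191.61 = $84,032.95.

$84,032.95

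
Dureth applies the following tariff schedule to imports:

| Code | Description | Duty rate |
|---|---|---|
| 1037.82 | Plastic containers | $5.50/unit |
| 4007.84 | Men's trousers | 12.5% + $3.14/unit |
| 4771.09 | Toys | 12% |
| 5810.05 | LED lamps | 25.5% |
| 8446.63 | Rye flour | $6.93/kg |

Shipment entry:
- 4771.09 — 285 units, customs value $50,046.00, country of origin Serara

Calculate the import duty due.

$6,005.52

Line 1 (4771.09, Serara, 285 units, $50,046.00):
Base rate for 4771.09 is 12%.
Duty = $50,046.00 × 12% = $6,005.52.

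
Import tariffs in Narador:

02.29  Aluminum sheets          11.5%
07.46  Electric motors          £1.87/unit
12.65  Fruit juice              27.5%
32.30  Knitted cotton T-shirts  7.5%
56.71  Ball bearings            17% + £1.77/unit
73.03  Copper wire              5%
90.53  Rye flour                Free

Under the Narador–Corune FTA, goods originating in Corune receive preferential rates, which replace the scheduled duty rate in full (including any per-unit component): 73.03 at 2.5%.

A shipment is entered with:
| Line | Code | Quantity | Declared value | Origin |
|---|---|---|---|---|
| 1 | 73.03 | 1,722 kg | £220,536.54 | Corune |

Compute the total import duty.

£5,513.41

Line 1 (73.03, Corune, 1,722 kg, £220,536.54):
Base rate for 73.03 is 5%.
Origin Corune qualifies under the Narador–Corune agreement and 73.03 is covered: preferential rate 2.5% applies instead.
Duty = £220,536.54 × 2.5% = £5,513.41.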